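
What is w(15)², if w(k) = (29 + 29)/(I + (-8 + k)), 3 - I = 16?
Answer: 841/9 ≈ 93.444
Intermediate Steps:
I = -13 (I = 3 - 1*16 = 3 - 16 = -13)
w(k) = 58/(-21 + k) (w(k) = (29 + 29)/(-13 + (-8 + k)) = 58/(-21 + k))
w(15)² = (58/(-21 + 15))² = (58/(-6))² = (58*(-⅙))² = (-29/3)² = 841/9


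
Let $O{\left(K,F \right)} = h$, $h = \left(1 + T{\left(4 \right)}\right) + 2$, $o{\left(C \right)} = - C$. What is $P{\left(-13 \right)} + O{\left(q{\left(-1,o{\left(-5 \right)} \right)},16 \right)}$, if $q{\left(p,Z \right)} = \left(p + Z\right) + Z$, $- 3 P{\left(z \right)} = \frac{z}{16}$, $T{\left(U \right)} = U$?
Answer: $\frac{349}{48} \approx 7.2708$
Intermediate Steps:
$P{\left(z \right)} = - \frac{z}{48}$ ($P{\left(z \right)} = - \frac{z \frac{1}{16}}{3} = - \frac{\frac{1}{16} z}{3} = - \frac{z}{48}$)
$h = 7$ ($h = \left(1 + 4\right) + 2 = 5 + 2 = 7$)
$q{\left(p,Z \right)} = p + 2 Z$ ($q{\left(p,Z \right)} = \left(Z + p\right) + Z = p + 2 Z$)
$O{\left(K,F \right)} = 7$
$P{\left(-13 \right)} + O{\left(q{\left(-1,o{\left(-5 \right)} \right)},16 \right)} = \left(- \frac{1}{48}\right) \left(-13\right) + 7 = \frac{13}{48} + 7 = \frac{349}{48}$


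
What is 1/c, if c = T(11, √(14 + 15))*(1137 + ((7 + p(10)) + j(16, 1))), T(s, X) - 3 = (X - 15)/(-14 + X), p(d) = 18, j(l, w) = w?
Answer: 682/3238955 - √29/3238955 ≈ 0.00020890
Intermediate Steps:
T(s, X) = 3 + (-15 + X)/(-14 + X) (T(s, X) = 3 + (X - 15)/(-14 + X) = 3 + (-15 + X)/(-14 + X))
c = 1163*(-57 + 4*√29)/(-14 + √29) (c = ((-57 + 4*√(14 + 15))/(-14 + √(14 + 15)))*(1137 + ((7 + 18) + 1)) = ((-57 + 4*√29)/(-14 + √29))*(1137 + (25 + 1)) = ((-57 + 4*√29)/(-14 + √29))*(1137 + 26) = ((-57 + 4*√29)/(-14 + √29))*1163 = 1163*(-57 + 4*√29)/(-14 + √29) ≈ 4787.0)
1/c = 1/(793166/167 + 1163*√29/167)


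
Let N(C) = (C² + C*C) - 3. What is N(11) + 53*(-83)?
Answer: -4160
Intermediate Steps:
N(C) = -3 + 2*C² (N(C) = (C² + C²) - 3 = 2*C² - 3 = -3 + 2*C²)
N(11) + 53*(-83) = (-3 + 2*11²) + 53*(-83) = (-3 + 2*121) - 4399 = (-3 + 242) - 4399 = 239 - 4399 = -4160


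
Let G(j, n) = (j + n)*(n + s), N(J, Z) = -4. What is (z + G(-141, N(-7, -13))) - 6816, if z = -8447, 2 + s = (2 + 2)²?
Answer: -16713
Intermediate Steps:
s = 14 (s = -2 + (2 + 2)² = -2 + 4² = -2 + 16 = 14)
G(j, n) = (14 + n)*(j + n) (G(j, n) = (j + n)*(n + 14) = (j + n)*(14 + n) = (14 + n)*(j + n))
(z + G(-141, N(-7, -13))) - 6816 = (-8447 + ((-4)² + 14*(-141) + 14*(-4) - 141*(-4))) - 6816 = (-8447 + (16 - 1974 - 56 + 564)) - 6816 = (-8447 - 1450) - 6816 = -9897 - 6816 = -16713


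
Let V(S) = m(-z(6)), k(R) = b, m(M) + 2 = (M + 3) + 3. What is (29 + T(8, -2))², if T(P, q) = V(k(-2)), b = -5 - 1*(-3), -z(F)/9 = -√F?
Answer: 1575 - 594*√6 ≈ 120.00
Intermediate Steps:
z(F) = 9*√F (z(F) = -(-9)*√F = 9*√F)
b = -2 (b = -5 + 3 = -2)
m(M) = 4 + M (m(M) = -2 + ((M + 3) + 3) = -2 + ((3 + M) + 3) = -2 + (6 + M) = 4 + M)
k(R) = -2
V(S) = 4 - 9*√6
T(P, q) = 4 - 9*√6
(29 + T(8, -2))² = (29 + (4 - 9*√6))² = (33 - 9*√6)²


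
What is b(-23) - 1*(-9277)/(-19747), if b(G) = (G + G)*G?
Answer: 20883049/19747 ≈ 1057.5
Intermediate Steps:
b(G) = 2*G**2 (b(G) = (2*G)*G = 2*G**2)
b(-23) - 1*(-9277)/(-19747) = 2*(-23)**2 - 1*(-9277)/(-19747) = 2*529 + 9277*(-1/19747) = 1058 - 9277/19747 = 20883049/19747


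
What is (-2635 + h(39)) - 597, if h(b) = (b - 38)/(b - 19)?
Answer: -64639/20 ≈ -3231.9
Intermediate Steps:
h(b) = (-38 + b)/(-19 + b)
(-2635 + h(39)) - 597 = (-2635 + (-38 + 39)/(-19 + 39)) - 597 = (-2635 + 1/20) - 597 = -52699/20 - 597 = -64639/20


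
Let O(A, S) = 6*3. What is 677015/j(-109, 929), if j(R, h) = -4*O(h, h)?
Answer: -677015/72 ≈ -9403.0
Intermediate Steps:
O(A, S) = 18
j(R, h) = -72 (j(R, h) = -4*18 = -72)
677015/j(-109, 929) = 677015/(-72) = 677015*(-1/72) = -677015/72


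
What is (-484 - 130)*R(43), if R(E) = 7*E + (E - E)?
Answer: -184814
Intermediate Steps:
R(E) = 7*E (R(E) = 7*E + 0 = 7*E)
(-484 - 130)*R(43) = (-484 - 130)*(7*43) = -614*301 = -184814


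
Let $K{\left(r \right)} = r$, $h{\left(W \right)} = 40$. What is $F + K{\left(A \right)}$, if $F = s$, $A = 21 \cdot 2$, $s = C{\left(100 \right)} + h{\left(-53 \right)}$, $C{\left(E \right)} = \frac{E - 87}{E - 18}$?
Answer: $\frac{6737}{82} \approx 82.159$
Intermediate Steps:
$C{\left(E \right)} = \frac{-87 + E}{-18 + E}$
$s = \frac{3293}{82}$ ($s = \frac{-87 + 100}{-18 + 100} + 40 = \frac{1}{82} \cdot 13 + 40 = \frac{13}{82} + 40 = \frac{3293}{82} \approx 40.159$)
$A = 42$
$F = \frac{3293}{82} \approx 40.159$
$F + K{\left(A \right)} = \frac{3293}{82} + 42 = \frac{6737}{82}$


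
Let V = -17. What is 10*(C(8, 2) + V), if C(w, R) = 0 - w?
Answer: -250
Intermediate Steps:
C(w, R) = -w
10*(C(8, 2) + V) = 10*(-1*8 - 17) = 10*(-8 - 17) = 10*(-25) = -250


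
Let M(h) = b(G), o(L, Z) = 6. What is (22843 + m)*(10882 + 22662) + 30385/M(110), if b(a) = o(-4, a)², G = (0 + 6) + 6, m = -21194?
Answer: 1991336401/36 ≈ 5.5315e+7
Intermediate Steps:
G = 12 (G = 6 + 6 = 12)
b(a) = 36 (b(a) = 6² = 36)
M(h) = 36
(22843 + m)*(10882 + 22662) + 30385/M(110) = (22843 - 21194)*(10882 + 22662) + 30385/36 = 1649*33544 + 30385*(1/36) = 55314056 + 30385/36 = 1991336401/36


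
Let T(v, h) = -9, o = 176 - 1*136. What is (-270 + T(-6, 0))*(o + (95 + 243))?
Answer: -105462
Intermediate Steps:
o = 40 (o = 176 - 136 = 40)
(-270 + T(-6, 0))*(o + (95 + 243)) = (-270 - 9)*(40 + (95 + 243)) = -279*(40 + 338) = -279*378 = -105462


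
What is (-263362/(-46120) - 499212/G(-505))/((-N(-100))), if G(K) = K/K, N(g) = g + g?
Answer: -11511697039/4612000 ≈ -2496.0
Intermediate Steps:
N(g) = 2*g
G(K) = 1
(-263362/(-46120) - 499212/G(-505))/((-N(-100))) = (-263362/(-46120) - 499212/1)/((-2*(-100))) = (-263362*(-1/46120) - 499212*1)/((-1*(-200))) = (131681/23060 - 499212)/200 = -11511697039/23060*1/200 = -11511697039/4612000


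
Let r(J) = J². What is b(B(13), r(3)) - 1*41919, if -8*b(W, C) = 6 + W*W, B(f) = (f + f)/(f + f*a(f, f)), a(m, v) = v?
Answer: -16432543/392 ≈ -41920.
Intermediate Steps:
B(f) = 2*f/(f + f²) (B(f) = (f + f)/(f + f*f) = (2*f)/(f + f²) = 2*f/(f + f²))
b(W, C) = -¾ - W²/8 (b(W, C) = -(6 + W*W)/8 = -(6 + W²)/8 = -¾ - W²/8)
b(B(13), r(3)) - 1*41919 = (-¾ - 4/(1 + 13)²/8) - 1*41919 = (-¾ - (2/14)²/8) - 41919 = (-¾ - (2*(1/14))²/8) - 41919 = (-¾ - (⅐)²/8) - 41919 = (-¾ - ⅛*1/49) - 41919 = (-¾ - 1/392) - 41919 = -295/392 - 41919 = -16432543/392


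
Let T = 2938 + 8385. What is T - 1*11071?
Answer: 252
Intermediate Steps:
T = 11323
T - 1*11071 = 11323 - 1*11071 = 11323 - 11071 = 252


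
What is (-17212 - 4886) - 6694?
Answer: -28792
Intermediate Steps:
(-17212 - 4886) - 6694 = -22098 - 6694 = -28792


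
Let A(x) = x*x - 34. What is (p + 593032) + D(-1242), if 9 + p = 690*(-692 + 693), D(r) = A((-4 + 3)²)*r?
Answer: 634699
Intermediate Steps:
A(x) = -34 + x² (A(x) = x² - 34 = -34 + x²)
D(r) = -33*r (D(r) = (-34 + ((-4 + 3)²)²)*r = (-34 + ((-1)²)²)*r = (-34 + 1²)*r = (-34 + 1)*r = -33*r)
p = 681 (p = -9 + 690*(-692 + 693) = -9 + 690*1 = -9 + 690 = 681)
(p + 593032) + D(-1242) = (681 + 593032) - 33*(-1242) = 593713 + 40986 = 634699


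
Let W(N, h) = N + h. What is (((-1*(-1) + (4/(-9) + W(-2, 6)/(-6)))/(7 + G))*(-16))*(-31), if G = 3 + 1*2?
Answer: -124/27 ≈ -4.5926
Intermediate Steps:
G = 5 (G = 3 + 2 = 5)
(((-1*(-1) + (4/(-9) + W(-2, 6)/(-6)))/(7 + G))*(-16))*(-31) = (((-1*(-1) + (4/(-9) + (-2 + 6)/(-6)))/(7 + 5))*(-16))*(-31) = (((1 + (4*(-1/9) + 4*(-1/6)))/12)*(-16))*(-31) = (((1 + (-4/9 - 2/3))*(1/12))*(-16))*(-31) = (((1 - 10/9)*(1/12))*(-16))*(-31) = (-1/9*1/12*(-16))*(-31) = -1/108*(-16)*(-31) = (4/27)*(-31) = -124/27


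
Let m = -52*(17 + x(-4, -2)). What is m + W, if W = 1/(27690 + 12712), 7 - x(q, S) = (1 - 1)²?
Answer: -50421695/40402 ≈ -1248.0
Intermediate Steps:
x(q, S) = 7 (x(q, S) = 7 - (1 - 1)² = 7 - 1*0² = 7 - 1*0 = 7 + 0 = 7)
W = 1/40402 ≈ 2.4751e-5
m = -1248 (m = -52*(17 + 7) = -52*24 = -1248)
m + W = -1248 + 1/40402 = -50421695/40402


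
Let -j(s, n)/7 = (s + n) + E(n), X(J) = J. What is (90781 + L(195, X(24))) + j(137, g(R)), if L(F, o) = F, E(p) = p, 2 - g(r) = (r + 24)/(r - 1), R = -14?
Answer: 269939/3 ≈ 89980.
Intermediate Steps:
g(r) = 2 - (24 + r)/(-1 + r) (g(r) = 2 - (r + 24)/(r - 1) = 2 - (24 + r)/(-1 + r))
j(s, n) = -14*n - 7*s (j(s, n) = -7*((s + n) + n) = -7*((n + s) + n) = -7*(s + 2*n) = -14*n - 7*s)
(90781 + L(195, X(24))) + j(137, g(R)) = (90781 + 195) + (-14*(-26 - 14)/(-1 - 14) - 7*137) = 90976 + (-14*(-40)/(-15) - 959) = 90976 + (-(-14)*(-40)/15 - 959) = 90976 + (-14*8/3 - 959) = 90976 + (-112/3 - 959) = 90976 - 2989/3 = 269939/3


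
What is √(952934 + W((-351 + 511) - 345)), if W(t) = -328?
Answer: √952606 ≈ 976.02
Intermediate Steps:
√(952934 + W((-351 + 511) - 345)) = √(952934 - 328) = √952606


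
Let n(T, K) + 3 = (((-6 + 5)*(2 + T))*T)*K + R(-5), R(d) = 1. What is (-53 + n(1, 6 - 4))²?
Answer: 3721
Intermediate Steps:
n(T, K) = -2 + K*T*(-2 - T) (n(T, K) = -3 + ((((-6 + 5)*(2 + T))*T)*K + 1) = -3 + (((-(2 + T))*T)*K + 1) = -3 + (((-2 - T)*T)*K + 1) = -3 + ((T*(-2 - T))*K + 1) = -3 + (K*T*(-2 - T) + 1) = -3 + (1 + K*T*(-2 - T)) = -2 + K*T*(-2 - T))
(-53 + n(1, 6 - 4))² = (-53 + (-2 - 1*(6 - 4)*1² - 2*(6 - 4)*1))² = (-53 + (-2 - 1*2*1 - 2*2*1))² = (-53 + (-2 - 2 - 4))² = (-53 - 8)² = (-61)² = 3721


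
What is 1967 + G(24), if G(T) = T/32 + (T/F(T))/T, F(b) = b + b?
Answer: 94453/48 ≈ 1967.8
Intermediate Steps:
F(b) = 2*b
G(T) = 1/(2*T) + T/32 (G(T) = T/32 + (T/((2*T)))/T = T*(1/32) + (T*(1/(2*T)))/T = T/32 + 1/(2*T) = 1/(2*T) + T/32)
1967 + G(24) = 1967 + (1/32)*(16 + 24²)/24 = 1967 + (1/32)*(1/24)*(16 + 576) = 1967 + (1/32)*(1/24)*592 = 1967 + 37/48 = 94453/48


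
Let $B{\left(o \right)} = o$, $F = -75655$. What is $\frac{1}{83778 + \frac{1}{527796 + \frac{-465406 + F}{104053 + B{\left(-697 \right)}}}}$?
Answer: $\frac{54550342315}{4570118578569426} \approx 1.1936 \cdot 10^{-5}$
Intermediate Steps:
$\frac{1}{83778 + \frac{1}{527796 + \frac{-465406 + F}{104053 + B{\left(-697 \right)}}}} = \frac{1}{83778 + \frac{1}{527796 + \frac{-465406 - 75655}{104053 - 697}}} = \frac{1}{83778 + \frac{1}{527796 - \frac{541061}{103356}}} = \frac{1}{83778 + \frac{1}{\frac{54550342315}{103356}}} = \frac{1}{83778 + \frac{103356}{54550342315}} = \frac{1}{\frac{4570118578569426}{54550342315}} = \frac{54550342315}{4570118578569426}$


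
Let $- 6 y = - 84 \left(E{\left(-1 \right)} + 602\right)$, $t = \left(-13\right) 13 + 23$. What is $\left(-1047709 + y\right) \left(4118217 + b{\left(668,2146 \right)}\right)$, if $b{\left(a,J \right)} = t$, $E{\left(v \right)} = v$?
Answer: $-4279890599945$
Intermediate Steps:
$t = -146$ ($t = -169 + 23 = -146$)
$b{\left(a,J \right)} = -146$
$y = 8414$ ($y = - \frac{\left(-84\right) \left(-1 + 602\right)}{6} = - \frac{\left(-84\right) 601}{6} = \left(- \frac{1}{6}\right) \left(-50484\right) = 8414$)
$\left(-1047709 + y\right) \left(4118217 + b{\left(668,2146 \right)}\right) = \left(-1047709 + 8414\right) \left(4118217 - 146\right) = \left(-1039295\right) 4118071 = -4279890599945$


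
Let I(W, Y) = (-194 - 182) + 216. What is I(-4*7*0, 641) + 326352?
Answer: 326192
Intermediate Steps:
I(W, Y) = -160 (I(W, Y) = -376 + 216 = -160)
I(-4*7*0, 641) + 326352 = -160 + 326352 = 326192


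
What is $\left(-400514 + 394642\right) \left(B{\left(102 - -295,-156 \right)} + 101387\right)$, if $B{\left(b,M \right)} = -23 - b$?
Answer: $-592878224$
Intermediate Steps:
$\left(-400514 + 394642\right) \left(B{\left(102 - -295,-156 \right)} + 101387\right) = \left(-400514 + 394642\right) \left(\left(-23 - \left(102 - -295\right)\right) + 101387\right) = - 5872 \left(\left(-23 - \left(102 + 295\right)\right) + 101387\right) = - 5872 \left(\left(-23 - 397\right) + 101387\right) = - 5872 \left(-420 + 101387\right) = \left(-5872\right) 100967 = -592878224$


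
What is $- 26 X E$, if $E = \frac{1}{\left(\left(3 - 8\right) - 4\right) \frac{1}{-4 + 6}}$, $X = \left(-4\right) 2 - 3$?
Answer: $- \frac{572}{9} \approx -63.556$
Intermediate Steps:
$X = -11$ ($X = -8 - 3 = -11$)
$E = - \frac{2}{9}$ ($E = \frac{1}{\left(-5 - 4\right) \frac{1}{2}} = \frac{1}{\left(-9\right) \frac{1}{2}} = \frac{1}{- \frac{9}{2}} = - \frac{2}{9} \approx -0.22222$)
$- 26 X E = \left(-26\right) \left(-11\right) \left(- \frac{2}{9}\right) = 286 \left(- \frac{2}{9}\right) = - \frac{572}{9}$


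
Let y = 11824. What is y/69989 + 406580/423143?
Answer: 33459370452/29615355427 ≈ 1.1298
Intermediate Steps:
y/69989 + 406580/423143 = 11824/69989 + 406580/423143 = 33459370452/29615355427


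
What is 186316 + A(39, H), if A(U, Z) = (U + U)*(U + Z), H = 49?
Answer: 193180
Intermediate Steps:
A(U, Z) = 2*U*(U + Z) (A(U, Z) = (2*U)*(U + Z) = 2*U*(U + Z))
186316 + A(39, H) = 186316 + 2*39*(39 + 49) = 186316 + 2*39*88 = 186316 + 6864 = 193180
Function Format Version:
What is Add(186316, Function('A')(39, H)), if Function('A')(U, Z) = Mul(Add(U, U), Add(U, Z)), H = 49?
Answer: 193180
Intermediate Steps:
Function('A')(U, Z) = Mul(2, U, Add(U, Z)) (Function('A')(U, Z) = Mul(Mul(2, U), Add(U, Z)) = Mul(2, U, Add(U, Z)))
Add(186316, Function('A')(39, H)) = Add(186316, Mul(2, 39, Add(39, 49))) = Add(186316, Mul(2, 39, 88)) = Add(186316, 6864) = 193180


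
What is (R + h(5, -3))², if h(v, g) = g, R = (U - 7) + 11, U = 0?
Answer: 1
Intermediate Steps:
R = 4 (R = (0 - 7) + 11 = -7 + 11 = 4)
(R + h(5, -3))² = (4 - 3)² = 1² = 1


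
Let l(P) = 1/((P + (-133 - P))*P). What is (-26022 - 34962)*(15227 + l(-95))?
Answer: -1676129087952/1805 ≈ -9.2860e+8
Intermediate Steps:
l(P) = -1/(133*P) (l(P) = 1/((-133)*P) = -1/(133*P))
(-26022 - 34962)*(15227 + l(-95)) = (-26022 - 34962)*(15227 - 1/133/(-95)) = -60984*(15227 - 1/133*(-1/95)) = -60984*(15227 + 1/12635) = -60984*192393146/12635 = -1676129087952/1805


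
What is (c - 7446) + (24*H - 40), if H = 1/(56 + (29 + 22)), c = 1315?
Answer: -660273/107 ≈ -6170.8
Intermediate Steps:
H = 1/107 (H = 1/(56 + 51) = 1/107 ≈ 0.0093458)
(c - 7446) + (24*H - 40) = (1315 - 7446) + (24*(1/107) - 40) = -6131 + (24/107 - 40) = -6131 - 4256/107 = -660273/107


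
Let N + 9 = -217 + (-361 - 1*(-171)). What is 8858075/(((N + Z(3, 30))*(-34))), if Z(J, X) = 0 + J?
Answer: 8858075/14042 ≈ 630.83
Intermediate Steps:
Z(J, X) = J
N = -416 (N = -9 + (-217 + (-361 - 1*(-171))) = -9 + (-217 + (-361 + 171)) = -9 + (-217 - 190) = -9 - 407 = -416)
8858075/(((N + Z(3, 30))*(-34))) = 8858075/(((-416 + 3)*(-34))) = 8858075/((-413*(-34))) = 8858075/14042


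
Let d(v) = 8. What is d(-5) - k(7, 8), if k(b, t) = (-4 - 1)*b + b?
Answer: 36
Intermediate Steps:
k(b, t) = -4*b (k(b, t) = -5*b + b = -4*b)
d(-5) - k(7, 8) = 8 - (-4)*7 = 8 - 1*(-28) = 8 + 28 = 36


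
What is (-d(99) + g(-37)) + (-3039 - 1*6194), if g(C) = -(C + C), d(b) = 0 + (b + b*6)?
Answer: -9852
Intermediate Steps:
d(b) = 7*b (d(b) = 0 + (b + 6*b) = 0 + 7*b = 7*b)
g(C) = -2*C
(-d(99) + g(-37)) + (-3039 - 1*6194) = (-7*99 - 2*(-37)) + (-3039 - 1*6194) = (-1*693 + 74) + (-3039 - 6194) = (-693 + 74) - 9233 = -619 - 9233 = -9852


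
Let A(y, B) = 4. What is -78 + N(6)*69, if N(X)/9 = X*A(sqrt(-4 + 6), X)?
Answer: 14826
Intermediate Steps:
N(X) = 36*X (N(X) = 9*(X*4) = 9*(4*X) = 36*X)
-78 + N(6)*69 = -78 + (36*6)*69 = -78 + 216*69 = -78 + 14904 = 14826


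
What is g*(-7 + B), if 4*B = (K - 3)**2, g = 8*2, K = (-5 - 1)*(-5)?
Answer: 2804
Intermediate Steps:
K = 30 (K = -6*(-5) = 30)
g = 16
B = 729/4 (B = (30 - 3)**2/4 = (1/4)*27**2 = (1/4)*729 = 729/4 ≈ 182.25)
g*(-7 + B) = 16*(-7 + 729/4) = 16*(701/4) = 2804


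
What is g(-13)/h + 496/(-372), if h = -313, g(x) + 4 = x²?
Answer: -1747/939 ≈ -1.8605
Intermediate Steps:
g(x) = -4 + x²
g(-13)/h + 496/(-372) = (-4 + (-13)²)/(-313) + 496/(-372) = (-4 + 169)*(-1/313) + 496*(-1/372) = 165*(-1/313) - 4/3 = -165/313 - 4/3 = -1747/939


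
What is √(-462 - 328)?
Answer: I*√790 ≈ 28.107*I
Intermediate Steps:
√(-462 - 328) = √(-790) = I*√790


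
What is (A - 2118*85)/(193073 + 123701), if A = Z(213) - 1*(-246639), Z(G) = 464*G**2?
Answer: 21117825/316774 ≈ 66.665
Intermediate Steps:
A = 21297855 (A = 464*213**2 - 1*(-246639) = 464*45369 + 246639 = 21051216 + 246639 = 21297855)
(A - 2118*85)/(193073 + 123701) = (21297855 - 2118*85)/(193073 + 123701) = (21297855 - 180030)/316774 = 21117825*(1/316774) = 21117825/316774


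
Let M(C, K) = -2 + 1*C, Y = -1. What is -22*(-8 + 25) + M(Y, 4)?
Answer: -377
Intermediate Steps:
M(C, K) = -2 + C
-22*(-8 + 25) + M(Y, 4) = -22*(-8 + 25) + (-2 - 1) = -22*17 - 3 = -374 - 3 = -377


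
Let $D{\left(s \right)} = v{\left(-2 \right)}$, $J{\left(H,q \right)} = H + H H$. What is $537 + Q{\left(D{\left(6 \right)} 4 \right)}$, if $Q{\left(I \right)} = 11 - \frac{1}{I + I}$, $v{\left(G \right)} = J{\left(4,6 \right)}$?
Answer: $\frac{87679}{160} \approx 547.99$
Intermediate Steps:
$J{\left(H,q \right)} = H + H^{2}$
$v{\left(G \right)} = 20$ ($v{\left(G \right)} = 4 \left(1 + 4\right) = 4 \cdot 5 = 20$)
$D{\left(s \right)} = 20$
$Q{\left(I \right)} = 11 - \frac{1}{2 I}$
$537 + Q{\left(D{\left(6 \right)} 4 \right)} = 537 + \left(11 - \frac{1}{2 \cdot 20 \cdot 4}\right) = 537 + \left(11 - \frac{1}{2 \cdot 80}\right) = 537 + \left(11 - \frac{1}{160}\right) = 537 + \frac{1759}{160} = \frac{87679}{160}$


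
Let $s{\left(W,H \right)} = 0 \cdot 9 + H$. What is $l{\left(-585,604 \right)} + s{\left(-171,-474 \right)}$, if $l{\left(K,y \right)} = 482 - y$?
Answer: $-596$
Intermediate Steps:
$s{\left(W,H \right)} = H$ ($s{\left(W,H \right)} = 0 + H = H$)
$l{\left(-585,604 \right)} + s{\left(-171,-474 \right)} = \left(482 - 604\right) - 474 = -122 - 474 = -596$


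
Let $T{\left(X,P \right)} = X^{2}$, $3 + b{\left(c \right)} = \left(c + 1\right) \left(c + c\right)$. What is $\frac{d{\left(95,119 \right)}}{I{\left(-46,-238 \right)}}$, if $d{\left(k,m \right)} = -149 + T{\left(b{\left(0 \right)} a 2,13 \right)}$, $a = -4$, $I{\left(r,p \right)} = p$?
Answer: $- \frac{61}{34} \approx -1.7941$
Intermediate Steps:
$b{\left(c \right)} = -3 + 2 c \left(1 + c\right)$ ($b{\left(c \right)} = -3 + \left(c + 1\right) \left(c + c\right) = -3 + \left(1 + c\right) 2 c = -3 + 2 c \left(1 + c\right)$)
$d{\left(k,m \right)} = 427$ ($d{\left(k,m \right)} = -149 + \left(\left(-3 + 2 \cdot 0 + 2 \cdot 0^{2}\right) \left(-4\right) 2\right)^{2} = -149 + \left(\left(-3 + 0 + 2 \cdot 0\right) \left(-4\right) 2\right)^{2} = -149 + \left(\left(-3 + 0 + 0\right) \left(-4\right) 2\right)^{2} = -149 + \left(\left(-3\right) \left(-4\right) 2\right)^{2} = -149 + \left(12 \cdot 2\right)^{2} = -149 + 24^{2} = -149 + 576 = 427$)
$\frac{d{\left(95,119 \right)}}{I{\left(-46,-238 \right)}} = \frac{427}{-238} = 427 \left(- \frac{1}{238}\right) = - \frac{61}{34}$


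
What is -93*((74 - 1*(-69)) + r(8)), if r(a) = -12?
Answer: -12183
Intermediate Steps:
-93*((74 - 1*(-69)) + r(8)) = -93*((74 - 1*(-69)) - 12) = -93*((74 + 69) - 12) = -93*(143 - 12) = -93*131 = -12183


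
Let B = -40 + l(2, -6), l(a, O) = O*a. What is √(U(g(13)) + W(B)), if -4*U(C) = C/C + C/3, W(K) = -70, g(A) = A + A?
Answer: I*√2607/6 ≈ 8.5098*I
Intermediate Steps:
B = -52 (B = -40 - 6*2 = -40 - 12 = -52)
g(A) = 2*A
U(C) = -¼ - C/12 (U(C) = -(C/C + C/3)/4 = -(1 + C*(⅓))/4 = -(1 + C/3)/4 = -¼ - C/12)
√(U(g(13)) + W(B)) = √((-¼ - 13/6) - 70) = √(-29/12 - 70) = √(-869/12) = I*√2607/6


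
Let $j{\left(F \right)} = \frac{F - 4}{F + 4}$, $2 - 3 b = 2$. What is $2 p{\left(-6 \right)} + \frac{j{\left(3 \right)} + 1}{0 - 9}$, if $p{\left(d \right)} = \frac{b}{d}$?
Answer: $- \frac{2}{21} \approx -0.095238$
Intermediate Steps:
$b = 0$ ($b = \frac{2}{3} - \frac{2}{3} = 0$)
$j{\left(F \right)} = \frac{-4 + F}{4 + F}$
$p{\left(d \right)} = 0$ ($p{\left(d \right)} = \frac{0}{d} = 0$)
$2 p{\left(-6 \right)} + \frac{j{\left(3 \right)} + 1}{0 - 9} = 2 \cdot 0 + \frac{\frac{-4 + 3}{4 + 3} + 1}{0 - 9} = 0 + \frac{\frac{1}{7} \left(-1\right) + 1}{-9} = 0 + \left(\frac{1}{7} \left(-1\right) + 1\right) \left(- \frac{1}{9}\right) = 0 + \left(- \frac{1}{7} + 1\right) \left(- \frac{1}{9}\right) = 0 + \frac{6}{7} \left(- \frac{1}{9}\right) = 0 - \frac{2}{21} = - \frac{2}{21}$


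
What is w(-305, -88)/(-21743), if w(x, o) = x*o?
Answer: -26840/21743 ≈ -1.2344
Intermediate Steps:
w(x, o) = o*x
w(-305, -88)/(-21743) = -88*(-305)/(-21743) = 26840*(-1/21743) = -26840/21743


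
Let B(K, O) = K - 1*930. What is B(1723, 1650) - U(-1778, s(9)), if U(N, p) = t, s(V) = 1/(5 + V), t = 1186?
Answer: -393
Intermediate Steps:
B(K, O) = -930 + K (B(K, O) = K - 930 = -930 + K)
U(N, p) = 1186
B(1723, 1650) - U(-1778, s(9)) = (-930 + 1723) - 1*1186 = 793 - 1186 = -393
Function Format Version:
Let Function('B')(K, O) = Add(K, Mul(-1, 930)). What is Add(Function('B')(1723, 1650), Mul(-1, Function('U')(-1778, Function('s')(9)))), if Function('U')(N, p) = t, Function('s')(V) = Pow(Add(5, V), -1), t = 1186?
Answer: -393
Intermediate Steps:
Function('B')(K, O) = Add(-930, K) (Function('B')(K, O) = Add(K, -930) = Add(-930, K))
Function('U')(N, p) = 1186
Add(Function('B')(1723, 1650), Mul(-1, Function('U')(-1778, Function('s')(9)))) = Add(Add(-930, 1723), Mul(-1, 1186)) = Add(793, -1186) = -393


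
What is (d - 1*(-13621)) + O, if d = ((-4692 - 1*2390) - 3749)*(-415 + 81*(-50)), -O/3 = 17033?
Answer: 48322937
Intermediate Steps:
O = -51099 (O = -3*17033 = -51099)
d = 48360415 (d = ((-4692 - 2390) - 3749)*(-415 - 4050) = (-7082 - 3749)*(-4465) = -10831*(-4465) = 48360415)
(d - 1*(-13621)) + O = (48360415 - 1*(-13621)) - 51099 = (48360415 + 13621) - 51099 = 48374036 - 51099 = 48322937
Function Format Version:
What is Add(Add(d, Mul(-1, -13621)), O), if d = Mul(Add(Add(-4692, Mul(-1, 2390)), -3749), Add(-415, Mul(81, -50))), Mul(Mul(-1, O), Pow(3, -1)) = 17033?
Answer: 48322937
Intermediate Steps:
O = -51099 (O = Mul(-3, 17033) = -51099)
d = 48360415 (d = Mul(Add(Add(-4692, -2390), -3749), Add(-415, -4050)) = Mul(Add(-7082, -3749), -4465) = Mul(-10831, -4465) = 48360415)
Add(Add(d, Mul(-1, -13621)), O) = Add(Add(48360415, Mul(-1, -13621)), -51099) = Add(Add(48360415, 13621), -51099) = Add(48374036, -51099) = 48322937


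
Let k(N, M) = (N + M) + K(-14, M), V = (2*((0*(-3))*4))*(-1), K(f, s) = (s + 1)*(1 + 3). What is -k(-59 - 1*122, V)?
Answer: 177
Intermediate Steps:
K(f, s) = 4 + 4*s (K(f, s) = (1 + s)*4 = 4 + 4*s)
V = 0 (V = (2*(0*4))*(-1) = (2*0)*(-1) = 0*(-1) = 0)
k(N, M) = 4 + N + 5*M (k(N, M) = (N + M) + (4 + 4*M) = (M + N) + (4 + 4*M) = 4 + N + 5*M)
-k(-59 - 1*122, V) = -(4 + (-59 - 1*122) + 5*0) = -(4 + (-59 - 122) + 0) = -(4 - 181 + 0) = -1*(-177) = 177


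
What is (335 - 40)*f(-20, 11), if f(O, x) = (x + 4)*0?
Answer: 0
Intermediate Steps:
f(O, x) = 0 (f(O, x) = (4 + x)*0 = 0)
(335 - 40)*f(-20, 11) = (335 - 40)*0 = 295*0 = 0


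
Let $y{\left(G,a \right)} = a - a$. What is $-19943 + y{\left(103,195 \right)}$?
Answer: $-19943$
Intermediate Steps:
$y{\left(G,a \right)} = 0$
$-19943 + y{\left(103,195 \right)} = -19943 + 0 = -19943$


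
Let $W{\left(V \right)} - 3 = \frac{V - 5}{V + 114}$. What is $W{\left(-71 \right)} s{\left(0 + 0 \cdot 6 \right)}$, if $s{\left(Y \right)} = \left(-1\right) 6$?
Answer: $- \frac{318}{43} \approx -7.3953$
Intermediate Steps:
$W{\left(V \right)} = 3 + \frac{-5 + V}{114 + V}$ ($W{\left(V \right)} = 3 + \frac{V - 5}{V + 114} = 3 + \frac{-5 + V}{114 + V}$)
$s{\left(Y \right)} = -6$
$W{\left(-71 \right)} s{\left(0 + 0 \cdot 6 \right)} = \frac{337 + 4 \left(-71\right)}{114 - 71} \left(-6\right) = \frac{337 - 284}{43} \left(-6\right) = \frac{1}{43} \cdot 53 \left(-6\right) = \frac{53}{43} \left(-6\right) = - \frac{318}{43}$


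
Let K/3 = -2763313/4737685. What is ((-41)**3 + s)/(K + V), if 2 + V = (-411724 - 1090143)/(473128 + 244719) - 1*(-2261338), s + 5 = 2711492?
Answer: 4493594909730462185/3845319539620132646 ≈ 1.1686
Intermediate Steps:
s = 2711487 (s = -5 + 2711492 = 2711487)
K = -8289939/4737685 (K = 3*(-2763313/4737685) = -8289939/4737685 ≈ -1.7498)
V = 1623291761725/717847 (V = -2 + ((-411724 - 1090143)/(473128 + 244719) - 1*(-2261338)) = -2 + (-1501867/717847 + 2261338) = -2 + 1623293197419/717847 = 1623291761725/717847 ≈ 2.2613e+6)
((-41)**3 + s)/(K + V) = ((-41)**3 + 2711487)/(-8289939/4737685 + 1623291761725/717847) = (-68921 + 2711487)/(7690639079240265292/3400932964195) = 2642566*(3400932964195/7690639079240265292) = 4493594909730462185/3845319539620132646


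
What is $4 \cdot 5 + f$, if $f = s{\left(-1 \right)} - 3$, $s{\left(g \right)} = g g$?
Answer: $18$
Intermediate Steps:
$s{\left(g \right)} = g^{2}$
$f = -2$ ($f = \left(-1\right)^{2} - 3 = 1 - 3 = -2$)
$4 \cdot 5 + f = 4 \cdot 5 - 2 = 20 - 2 = 18$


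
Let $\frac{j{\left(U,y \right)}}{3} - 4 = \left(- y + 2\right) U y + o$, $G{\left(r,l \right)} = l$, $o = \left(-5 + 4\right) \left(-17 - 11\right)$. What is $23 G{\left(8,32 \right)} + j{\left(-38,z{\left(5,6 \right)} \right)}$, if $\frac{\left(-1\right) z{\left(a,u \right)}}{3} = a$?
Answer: $29902$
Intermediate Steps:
$z{\left(a,u \right)} = - 3 a$
$o = 28$ ($o = \left(-1\right) \left(-28\right) = 28$)
$j{\left(U,y \right)} = 96 + 3 U y \left(2 - y\right)$ ($j{\left(U,y \right)} = 12 + 3 \left(\left(- y + 2\right) U y + 28\right) = 12 + 3 \left(\left(2 - y\right) U y + 28\right) = 12 + 3 \left(U \left(2 - y\right) y + 28\right) = 12 + 3 \left(U y \left(2 - y\right) + 28\right) = 12 + 3 \left(28 + U y \left(2 - y\right)\right) = 12 + \left(84 + 3 U y \left(2 - y\right)\right) = 96 + 3 U y \left(2 - y\right)$)
$23 G{\left(8,32 \right)} + j{\left(-38,z{\left(5,6 \right)} \right)} = 23 \cdot 32 + \left(96 - - 114 \left(\left(-3\right) 5\right)^{2} + 6 \left(-38\right) \left(\left(-3\right) 5\right)\right) = 736 + \left(96 - - 114 \left(-15\right)^{2} + 6 \left(-38\right) \left(-15\right)\right) = 736 + \left(96 - \left(-114\right) 225 + 3420\right) = 736 + \left(96 + 25650 + 3420\right) = 736 + 29166 = 29902$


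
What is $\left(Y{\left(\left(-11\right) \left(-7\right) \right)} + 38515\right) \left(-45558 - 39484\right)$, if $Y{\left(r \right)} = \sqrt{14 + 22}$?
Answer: $-3275902882$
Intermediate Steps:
$Y{\left(r \right)} = 6$ ($Y{\left(r \right)} = \sqrt{36} = 6$)
$\left(Y{\left(\left(-11\right) \left(-7\right) \right)} + 38515\right) \left(-45558 - 39484\right) = \left(6 + 38515\right) \left(-45558 - 39484\right) = 38521 \left(-85042\right) = -3275902882$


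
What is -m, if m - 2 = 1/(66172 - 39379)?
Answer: -53587/26793 ≈ -2.0000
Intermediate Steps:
m = 53587/26793 (m = 2 + 1/(66172 - 39379) = 2 + 1/26793 = 53587/26793 ≈ 2.0000)
-m = -1*53587/26793 = -53587/26793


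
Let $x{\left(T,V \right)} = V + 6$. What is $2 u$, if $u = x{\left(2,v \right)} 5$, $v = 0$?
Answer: $60$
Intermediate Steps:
$x{\left(T,V \right)} = 6 + V$
$u = 30$ ($u = \left(6 + 0\right) 5 = 6 \cdot 5 = 30$)
$2 u = 2 \cdot 30 = 60$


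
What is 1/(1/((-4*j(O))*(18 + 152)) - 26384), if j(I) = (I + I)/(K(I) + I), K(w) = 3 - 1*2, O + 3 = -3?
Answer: -1632/43058689 ≈ -3.7902e-5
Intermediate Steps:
O = -6 (O = -3 - 3 = -6)
K(w) = 1 (K(w) = 3 - 2 = 1)
j(I) = 2*I/(1 + I) (j(I) = (I + I)/(1 + I) = (2*I)/(1 + I) = 2*I/(1 + I))
1/(1/((-4*j(O))*(18 + 152)) - 26384) = 1/(1/((-8*(-6)/(1 - 6))*(18 + 152)) - 26384) = 1/(1/(-8*(-6)/(-5)*170) - 26384) = 1/(1/(-8*(-6)*(-1)/5*170) - 26384) = 1/(1/(-4*12/5*170) - 26384) = 1/(1/(-48/5*170) - 26384) = 1/(1/(-1632) - 26384) = 1/(-1/1632 - 26384) = 1/(-43058689/1632) = -1632/43058689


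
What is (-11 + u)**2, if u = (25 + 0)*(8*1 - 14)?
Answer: 25921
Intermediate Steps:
u = -150 (u = 25*(8 - 14) = 25*(-6) = -150)
(-11 + u)**2 = (-11 - 150)**2 = (-161)**2 = 25921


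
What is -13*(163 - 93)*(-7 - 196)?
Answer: 184730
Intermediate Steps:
-13*(163 - 93)*(-7 - 196) = -910*(-203) = -13*(-14210) = 184730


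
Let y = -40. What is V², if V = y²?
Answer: 2560000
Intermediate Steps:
V = 1600 (V = (-40)² = 1600)
V² = 1600² = 2560000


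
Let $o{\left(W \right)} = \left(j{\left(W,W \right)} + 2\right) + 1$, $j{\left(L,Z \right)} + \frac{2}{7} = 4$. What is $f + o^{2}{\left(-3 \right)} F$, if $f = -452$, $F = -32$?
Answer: $- \frac{92836}{49} \approx -1894.6$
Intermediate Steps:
$j{\left(L,Z \right)} = \frac{26}{7}$ ($j{\left(L,Z \right)} = - \frac{2}{7} + 4 = \frac{26}{7}$)
$o{\left(W \right)} = \frac{47}{7}$ ($o{\left(W \right)} = \left(\frac{26}{7} + 2\right) + 1 = \frac{40}{7} + 1 = \frac{47}{7}$)
$f + o^{2}{\left(-3 \right)} F = -452 + \left(\frac{47}{7}\right)^{2} \left(-32\right) = -452 + \frac{2209}{49} \left(-32\right) = -452 - \frac{70688}{49} = - \frac{92836}{49}$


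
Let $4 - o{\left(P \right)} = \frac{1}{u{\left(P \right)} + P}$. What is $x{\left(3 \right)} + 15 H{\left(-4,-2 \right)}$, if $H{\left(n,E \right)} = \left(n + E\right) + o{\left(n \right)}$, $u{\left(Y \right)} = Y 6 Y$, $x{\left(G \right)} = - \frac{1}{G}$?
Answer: $- \frac{8417}{276} \approx -30.496$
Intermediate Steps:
$u{\left(Y \right)} = 6 Y^{2}$ ($u{\left(Y \right)} = 6 Y Y = 6 Y^{2}$)
$o{\left(P \right)} = 4 - \frac{1}{P + 6 P^{2}}$ ($o{\left(P \right)} = 4 - \frac{1}{6 P^{2} + P} = 4 - \frac{1}{P + 6 P^{2}}$)
$H{\left(n,E \right)} = E + n + \frac{-1 + 4 n + 24 n^{2}}{n \left(1 + 6 n\right)}$ ($H{\left(n,E \right)} = \left(n + E\right) + \frac{-1 + 4 n + 24 n^{2}}{n \left(1 + 6 n\right)} = \left(E + n\right) + \frac{-1 + 4 n + 24 n^{2}}{n \left(1 + 6 n\right)} = E + n + \frac{-1 + 4 n + 24 n^{2}}{n \left(1 + 6 n\right)}$)
$x{\left(3 \right)} + 15 H{\left(-4,-2 \right)} = - \frac{1}{3} + 15 \frac{-1 + 4 \left(-4\right) + 24 \left(-4\right)^{2} - 4 \left(1 + 6 \left(-4\right)\right) \left(-2 - 4\right)}{\left(-4\right) \left(1 + 6 \left(-4\right)\right)} = \left(-1\right) \frac{1}{3} + 15 \left(- \frac{-1 - 16 + 24 \cdot 16 - 4 \left(1 - 24\right) \left(-6\right)}{4 \left(1 - 24\right)}\right) = - \frac{1}{3} + 15 \left(- \frac{-1 - 16 + 384 - \left(-92\right) \left(-6\right)}{4 \left(-23\right)}\right) = - \frac{1}{3} + 15 \left(\left(- \frac{1}{4}\right) \left(- \frac{1}{23}\right) \left(-1 - 16 + 384 - 552\right)\right) = - \frac{1}{3} + 15 \left(\left(- \frac{1}{4}\right) \left(- \frac{1}{23}\right) \left(-185\right)\right) = - \frac{1}{3} + 15 \left(- \frac{185}{92}\right) = - \frac{1}{3} - \frac{2775}{92} = - \frac{8417}{276}$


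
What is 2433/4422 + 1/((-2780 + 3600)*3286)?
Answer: 1092628597/1985861240 ≈ 0.55020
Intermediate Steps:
2433/4422 + 1/((-2780 + 3600)*3286) = 2433*(1/4422) + (1/3286)/820 = 811/1474 + (1/820)*(1/3286) = 811/1474 + 1/2694520 = 1092628597/1985861240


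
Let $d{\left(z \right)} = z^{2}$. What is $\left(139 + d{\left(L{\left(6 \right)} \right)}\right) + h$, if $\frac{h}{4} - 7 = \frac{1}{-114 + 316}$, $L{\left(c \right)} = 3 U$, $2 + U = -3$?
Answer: $\frac{39594}{101} \approx 392.02$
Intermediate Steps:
$U = -5$ ($U = -2 - 3 = -5$)
$L{\left(c \right)} = -15$ ($L{\left(c \right)} = 3 \left(-5\right) = -15$)
$h = \frac{2830}{101}$ ($h = 28 + \frac{4}{-114 + 316} = 28 + \frac{4}{202} = 28 + 4 \cdot \frac{1}{202} = 28 + \frac{2}{101} = \frac{2830}{101} \approx 28.02$)
$\left(139 + d{\left(L{\left(6 \right)} \right)}\right) + h = \left(139 + \left(-15\right)^{2}\right) + \frac{2830}{101} = \left(139 + 225\right) + \frac{2830}{101} = 364 + \frac{2830}{101} = \frac{39594}{101}$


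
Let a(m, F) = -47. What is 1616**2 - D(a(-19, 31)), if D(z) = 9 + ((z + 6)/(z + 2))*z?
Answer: 117517042/45 ≈ 2.6115e+6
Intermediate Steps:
D(z) = 9 + z*(6 + z)/(2 + z) (D(z) = 9 + ((6 + z)/(2 + z))*z = 9 + z*(6 + z)/(2 + z))
1616**2 - D(a(-19, 31)) = 1616**2 - (18 + (-47)**2 + 15*(-47))/(2 - 47) = 2611456 - (18 + 2209 - 705)/(-45) = 2611456 - (-1)*1522/45 = 2611456 - 1*(-1522/45) = 2611456 + 1522/45 = 117517042/45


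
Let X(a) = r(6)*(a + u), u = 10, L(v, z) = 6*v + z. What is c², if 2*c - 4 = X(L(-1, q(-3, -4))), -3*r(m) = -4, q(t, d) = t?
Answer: 64/9 ≈ 7.1111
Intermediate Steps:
L(v, z) = z + 6*v
r(m) = 4/3 (r(m) = -⅓*(-4) = 4/3)
X(a) = 40/3 + 4*a/3 (X(a) = 4*(a + 10)/3 = 4*(10 + a)/3 = 40/3 + 4*a/3)
c = 8/3 (c = 2 + (40/3 + 4*(-3 + 6*(-1))/3)/2 = 2 + (40/3 + 4*(-3 - 6)/3)/2 = 2 + (40/3 + (4/3)*(-9))/2 = 2 + (40/3 - 12)/2 = 2 + (½)*(4/3) = 2 + ⅔ = 8/3 ≈ 2.6667)
c² = (8/3)² = 64/9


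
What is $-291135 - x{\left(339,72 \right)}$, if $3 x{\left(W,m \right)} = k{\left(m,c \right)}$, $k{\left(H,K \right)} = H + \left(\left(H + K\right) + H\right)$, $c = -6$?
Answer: $-291205$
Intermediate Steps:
$k{\left(H,K \right)} = K + 3 H$ ($k{\left(H,K \right)} = H + \left(K + 2 H\right) = K + 3 H$)
$x{\left(W,m \right)} = -2 + m$ ($x{\left(W,m \right)} = \frac{-6 + 3 m}{3} = -2 + m$)
$-291135 - x{\left(339,72 \right)} = -291135 - \left(-2 + 72\right) = -291135 - 70 = -291205$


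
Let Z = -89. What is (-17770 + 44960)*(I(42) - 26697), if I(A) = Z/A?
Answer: -15244929985/21 ≈ -7.2595e+8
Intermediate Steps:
I(A) = -89/A
(-17770 + 44960)*(I(42) - 26697) = (-17770 + 44960)*(-89/42 - 26697) = 27190*(-89*1/42 - 26697) = 27190*(-89/42 - 26697) = 27190*(-1121363/42) = -15244929985/21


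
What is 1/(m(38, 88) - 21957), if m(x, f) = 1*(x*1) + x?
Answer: -1/21881 ≈ -4.5702e-5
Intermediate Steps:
m(x, f) = 2*x (m(x, f) = 1*x + x = x + x = 2*x)
1/(m(38, 88) - 21957) = 1/(2*38 - 21957) = 1/(76 - 21957) = 1/(-21881) = -1/21881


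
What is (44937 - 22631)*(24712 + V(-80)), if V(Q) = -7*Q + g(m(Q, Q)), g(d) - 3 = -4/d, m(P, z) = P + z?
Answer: 11275694153/20 ≈ 5.6378e+8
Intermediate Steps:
g(d) = 3 - 4/d
V(Q) = 3 - 7*Q - 2/Q (V(Q) = -7*Q + (3 - 4/(Q + Q)) = -7*Q + (3 - 4*1/(2*Q)) = -7*Q + (3 - 2/Q) = 3 - 7*Q - 2/Q)
(44937 - 22631)*(24712 + V(-80)) = (44937 - 22631)*(24712 + (3 - 7*(-80) - 2/(-80))) = 22306*(24712 + (3 + 560 - 2*(-1/80))) = 22306*(24712 + (3 + 560 + 1/40)) = 22306*(24712 + 22521/40) = 22306*(1011001/40) = 11275694153/20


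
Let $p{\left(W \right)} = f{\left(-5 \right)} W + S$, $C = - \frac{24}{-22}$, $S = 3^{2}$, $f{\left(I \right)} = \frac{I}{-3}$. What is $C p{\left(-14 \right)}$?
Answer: $- \frac{172}{11} \approx -15.636$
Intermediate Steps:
$f{\left(I \right)} = - \frac{I}{3}$ ($f{\left(I \right)} = I \left(- \frac{1}{3}\right) = - \frac{I}{3}$)
$S = 9$
$C = \frac{12}{11}$ ($C = \left(-24\right) \left(- \frac{1}{22}\right) = \frac{12}{11} \approx 1.0909$)
$p{\left(W \right)} = 9 + \frac{5 W}{3}$ ($p{\left(W \right)} = \left(- \frac{1}{3}\right) \left(-5\right) W + 9 = \frac{5 W}{3} + 9 = 9 + \frac{5 W}{3}$)
$C p{\left(-14 \right)} = \frac{12 \left(9 + \frac{5}{3} \left(-14\right)\right)}{11} = \frac{12 \left(9 - \frac{70}{3}\right)}{11} = \frac{12}{11} \left(- \frac{43}{3}\right) = - \frac{172}{11}$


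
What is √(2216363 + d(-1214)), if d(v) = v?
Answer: √2215149 ≈ 1488.3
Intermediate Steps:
√(2216363 + d(-1214)) = √(2216363 - 1214) = √2215149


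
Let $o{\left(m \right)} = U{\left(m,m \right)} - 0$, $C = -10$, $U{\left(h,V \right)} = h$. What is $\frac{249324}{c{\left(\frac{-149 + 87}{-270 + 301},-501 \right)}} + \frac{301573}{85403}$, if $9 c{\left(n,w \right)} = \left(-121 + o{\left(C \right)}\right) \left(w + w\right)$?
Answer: $\frac{38537038879}{1868361431} \approx 20.626$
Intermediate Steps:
$o{\left(m \right)} = m$ ($o{\left(m \right)} = m - 0 = m + 0 = m$)
$c{\left(n,w \right)} = - \frac{262 w}{9}$ ($c{\left(n,w \right)} = \frac{\left(-121 - 10\right) \left(w + w\right)}{9} = \frac{\left(-131\right) 2 w}{9} = \frac{\left(-262\right) w}{9} = - \frac{262 w}{9}$)
$\frac{249324}{c{\left(\frac{-149 + 87}{-270 + 301},-501 \right)}} + \frac{301573}{85403} = \frac{249324}{\left(- \frac{262}{9}\right) \left(-501\right)} + \frac{301573}{85403} = \frac{249324}{\frac{43754}{3}} + 301573 \cdot \frac{1}{85403} = 249324 \cdot \frac{3}{43754} + \frac{301573}{85403} = \frac{373986}{21877} + \frac{301573}{85403} = \frac{38537038879}{1868361431}$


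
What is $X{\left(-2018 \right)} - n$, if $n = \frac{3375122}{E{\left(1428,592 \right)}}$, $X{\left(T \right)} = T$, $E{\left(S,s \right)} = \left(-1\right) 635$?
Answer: $\frac{2093692}{635} \approx 3297.2$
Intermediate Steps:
$E{\left(S,s \right)} = -635$
$n = - \frac{3375122}{635}$ ($n = \frac{3375122}{-635} = 3375122 \left(- \frac{1}{635}\right) = - \frac{3375122}{635} \approx -5315.2$)
$X{\left(-2018 \right)} - n = -2018 - - \frac{3375122}{635} = -2018 + \frac{3375122}{635} = \frac{2093692}{635}$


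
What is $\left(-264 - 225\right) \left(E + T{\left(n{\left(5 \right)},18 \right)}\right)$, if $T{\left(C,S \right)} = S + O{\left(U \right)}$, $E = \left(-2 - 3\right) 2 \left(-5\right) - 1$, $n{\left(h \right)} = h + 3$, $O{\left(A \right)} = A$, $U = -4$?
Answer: $-30807$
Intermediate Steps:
$n{\left(h \right)} = 3 + h$
$E = 49$ ($E = \left(-5\right) 2 \left(-5\right) - 1 = \left(-10\right) \left(-5\right) - 1 = 50 - 1 = 49$)
$T{\left(C,S \right)} = -4 + S$ ($T{\left(C,S \right)} = S - 4 = -4 + S$)
$\left(-264 - 225\right) \left(E + T{\left(n{\left(5 \right)},18 \right)}\right) = \left(-264 - 225\right) \left(49 + \left(-4 + 18\right)\right) = - 489 \left(49 + 14\right) = \left(-489\right) 63 = -30807$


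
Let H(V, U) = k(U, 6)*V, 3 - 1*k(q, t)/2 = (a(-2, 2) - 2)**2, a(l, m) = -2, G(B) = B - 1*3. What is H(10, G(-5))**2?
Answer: 67600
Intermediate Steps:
G(B) = -3 + B (G(B) = B - 3 = -3 + B)
k(q, t) = -26 (k(q, t) = 6 - 2*(-2 - 2)**2 = 6 - 2*(-4)**2 = 6 - 2*16 = 6 - 32 = -26)
H(V, U) = -26*V
H(10, G(-5))**2 = (-26*10)**2 = (-260)**2 = 67600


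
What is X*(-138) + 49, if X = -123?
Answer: 17023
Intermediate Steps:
X*(-138) + 49 = -123*(-138) + 49 = 16974 + 49 = 17023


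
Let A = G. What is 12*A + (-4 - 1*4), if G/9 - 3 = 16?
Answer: 2044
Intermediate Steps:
G = 171 (G = 27 + 9*16 = 27 + 144 = 171)
A = 171
12*A + (-4 - 1*4) = 12*171 + (-4 - 1*4) = 2052 + (-4 - 4) = 2052 - 8 = 2044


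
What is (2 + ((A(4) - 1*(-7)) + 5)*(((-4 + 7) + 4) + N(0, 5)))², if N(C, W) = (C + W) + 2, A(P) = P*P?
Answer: 155236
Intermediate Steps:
A(P) = P²
N(C, W) = 2 + C + W
(2 + ((A(4) - 1*(-7)) + 5)*(((-4 + 7) + 4) + N(0, 5)))² = (2 + ((4² - 1*(-7)) + 5)*(((-4 + 7) + 4) + (2 + 0 + 5)))² = (2 + ((16 + 7) + 5)*((3 + 4) + 7))² = (2 + (23 + 5)*(7 + 7))² = (2 + 28*14)² = (2 + 392)² = 394² = 155236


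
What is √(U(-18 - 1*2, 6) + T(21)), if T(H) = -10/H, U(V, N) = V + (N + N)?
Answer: I*√3738/21 ≈ 2.9114*I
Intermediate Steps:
U(V, N) = V + 2*N
√(U(-18 - 1*2, 6) + T(21)) = √(((-18 - 1*2) + 2*6) - 10/21) = √(((-18 - 2) + 12) - 10*1/21) = √((-20 + 12) - 10/21) = √(-8 - 10/21) = √(-178/21) = I*√3738/21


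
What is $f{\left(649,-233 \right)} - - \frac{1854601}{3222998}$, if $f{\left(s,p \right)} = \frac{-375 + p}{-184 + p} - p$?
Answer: $\frac{315882660079}{1343990166} \approx 235.03$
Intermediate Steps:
$f{\left(s,p \right)} = - p + \frac{-375 + p}{-184 + p}$ ($f{\left(s,p \right)} = \frac{-375 + p}{-184 + p} - p = - p + \frac{-375 + p}{-184 + p}$)
$f{\left(649,-233 \right)} - - \frac{1854601}{3222998} = \frac{-375 - \left(-233\right)^{2} + 185 \left(-233\right)}{-184 - 233} - - \frac{1854601}{3222998} = \frac{-375 - 54289 - 43105}{-417} - \left(-1854601\right) \frac{1}{3222998} = - \frac{-375 - 54289 - 43105}{417} - - \frac{1854601}{3222998} = \left(- \frac{1}{417}\right) \left(-97769\right) + \frac{1854601}{3222998} = \frac{97769}{417} + \frac{1854601}{3222998} = \frac{315882660079}{1343990166}$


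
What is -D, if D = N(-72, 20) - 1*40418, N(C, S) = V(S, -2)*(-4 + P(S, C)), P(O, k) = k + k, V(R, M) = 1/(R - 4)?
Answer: 161709/4 ≈ 40427.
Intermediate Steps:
V(R, M) = 1/(-4 + R)
P(O, k) = 2*k
N(C, S) = (-4 + 2*C)/(-4 + S)
D = -161709/4 (D = 2*(-2 - 72)/(-4 + 20) - 1*40418 = 2*(-74)/16 - 40418 = 2*(1/16)*(-74) - 40418 = -37/4 - 40418 = -161709/4 ≈ -40427.)
-D = -1*(-161709/4) = 161709/4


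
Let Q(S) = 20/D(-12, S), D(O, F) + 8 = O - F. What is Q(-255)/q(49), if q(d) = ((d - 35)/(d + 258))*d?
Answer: 614/16121 ≈ 0.038087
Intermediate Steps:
D(O, F) = -8 + O - F (D(O, F) = -8 + (O - F) = -8 + O - F)
Q(S) = 20/(-20 - S) (Q(S) = 20/(-8 - 12 - S) = 20/(-20 - S))
q(d) = d*(-35 + d)/(258 + d) (q(d) = ((-35 + d)/(258 + d))*d = d*(-35 + d)/(258 + d))
Q(-255)/q(49) = (-20/(20 - 255))/((49*(-35 + 49)/(258 + 49))) = (-20/(-235))/((49*14/307)) = (-20*(-1/235))/((49*(1/307)*14)) = 4/(47*(686/307)) = (4/47)*(307/686) = 614/16121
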